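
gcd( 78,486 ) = 6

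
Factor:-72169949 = -181^1 * 398729^1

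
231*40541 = 9364971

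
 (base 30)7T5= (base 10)7175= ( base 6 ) 53115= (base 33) 6je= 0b1110000000111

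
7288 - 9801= - 2513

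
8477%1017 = 341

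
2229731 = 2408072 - 178341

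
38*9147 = 347586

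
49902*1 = 49902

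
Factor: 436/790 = 218/395 = 2^1*5^( - 1 )*79^ ( - 1) * 109^1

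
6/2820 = 1/470= 0.00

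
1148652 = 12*95721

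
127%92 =35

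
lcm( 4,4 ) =4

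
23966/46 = 521= 521.00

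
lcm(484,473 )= 20812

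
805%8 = 5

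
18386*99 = 1820214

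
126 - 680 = -554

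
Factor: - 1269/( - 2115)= 3^1*5^( - 1 ) = 3/5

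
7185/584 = 7185/584 = 12.30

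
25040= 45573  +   - 20533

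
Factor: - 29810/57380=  - 2^(-1)* 11^1*19^(- 1) * 151^(  -  1 )*271^1 = - 2981/5738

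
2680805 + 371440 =3052245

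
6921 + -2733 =4188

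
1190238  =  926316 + 263922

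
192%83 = 26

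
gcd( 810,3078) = 162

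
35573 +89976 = 125549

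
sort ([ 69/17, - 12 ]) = [ - 12 , 69/17 ] 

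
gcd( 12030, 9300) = 30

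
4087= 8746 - 4659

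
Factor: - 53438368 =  - 2^5*107^1*15607^1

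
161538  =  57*2834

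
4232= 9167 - 4935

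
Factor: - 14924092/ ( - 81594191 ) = 2^2*7^( - 1 )*499^1*7477^1*11656313^( - 1 ) 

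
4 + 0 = 4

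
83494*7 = 584458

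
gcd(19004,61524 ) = 4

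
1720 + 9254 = 10974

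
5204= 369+4835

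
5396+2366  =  7762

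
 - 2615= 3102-5717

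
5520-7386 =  - 1866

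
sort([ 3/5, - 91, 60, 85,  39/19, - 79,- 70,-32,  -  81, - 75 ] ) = [ - 91, - 81, - 79, - 75,-70, - 32,3/5 , 39/19,60 , 85]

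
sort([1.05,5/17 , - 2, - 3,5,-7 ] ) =[-7, -3, - 2, 5/17,1.05,  5 ] 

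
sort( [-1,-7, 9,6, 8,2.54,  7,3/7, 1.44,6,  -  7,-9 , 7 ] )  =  [ - 9 ,-7, - 7, - 1 , 3/7,  1.44,2.54,6, 6, 7,7,8, 9 ]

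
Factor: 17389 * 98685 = 1716033465 = 3^3*5^1*17^1* 43^1*17389^1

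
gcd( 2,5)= 1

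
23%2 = 1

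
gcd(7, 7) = 7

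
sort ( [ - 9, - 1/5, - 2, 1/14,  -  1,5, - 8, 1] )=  [ - 9, - 8, - 2,  -  1, - 1/5, 1/14,1,5]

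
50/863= 50/863= 0.06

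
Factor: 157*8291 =157^1*8291^1 = 1301687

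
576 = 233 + 343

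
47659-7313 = 40346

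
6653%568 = 405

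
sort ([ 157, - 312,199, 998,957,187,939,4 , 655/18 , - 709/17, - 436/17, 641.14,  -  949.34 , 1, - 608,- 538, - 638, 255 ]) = [ - 949.34,-638, - 608, - 538, - 312, - 709/17, - 436/17,  1,4 , 655/18,157, 187, 199,  255, 641.14,939 , 957 , 998]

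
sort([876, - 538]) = [-538,876 ]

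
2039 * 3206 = 6537034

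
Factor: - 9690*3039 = - 29447910 = - 2^1*3^2 *5^1*17^1*19^1*1013^1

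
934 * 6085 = 5683390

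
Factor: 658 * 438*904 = 2^5  *3^1* 7^1*47^1*73^1*113^1 = 260536416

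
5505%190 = 185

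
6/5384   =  3/2692 = 0.00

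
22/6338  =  11/3169 = 0.00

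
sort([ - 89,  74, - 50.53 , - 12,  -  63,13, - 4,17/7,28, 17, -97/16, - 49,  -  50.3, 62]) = [ - 89, - 63, - 50.53 , - 50.3, - 49, - 12, - 97/16 , - 4,17/7,  13,17 , 28,62, 74 ] 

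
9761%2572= 2045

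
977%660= 317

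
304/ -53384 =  - 38/6673 = - 0.01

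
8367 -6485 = 1882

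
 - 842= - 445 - 397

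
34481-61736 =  - 27255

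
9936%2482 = 8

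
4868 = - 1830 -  - 6698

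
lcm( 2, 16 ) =16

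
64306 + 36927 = 101233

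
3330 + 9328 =12658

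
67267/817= 82+273/817  =  82.33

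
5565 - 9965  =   - 4400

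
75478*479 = 36153962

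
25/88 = 25/88 = 0.28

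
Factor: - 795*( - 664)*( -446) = - 235434480 = - 2^4*3^1 *5^1*53^1*83^1 * 223^1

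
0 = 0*3188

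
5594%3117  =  2477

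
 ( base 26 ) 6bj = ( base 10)4361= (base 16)1109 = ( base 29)55B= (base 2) 1000100001001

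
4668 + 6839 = 11507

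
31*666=20646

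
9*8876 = 79884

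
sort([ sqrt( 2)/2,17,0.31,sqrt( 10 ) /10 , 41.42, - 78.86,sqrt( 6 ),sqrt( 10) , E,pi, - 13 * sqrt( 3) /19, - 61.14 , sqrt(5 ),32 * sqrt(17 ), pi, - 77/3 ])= [-78.86, - 61.14, - 77/3,-13*sqrt( 3) /19,0.31, sqrt( 10 ) /10,  sqrt( 2 ) /2, sqrt(5 ),sqrt(6), E,pi,pi,sqrt( 10),17 , 41.42,32*sqrt( 17 ) ] 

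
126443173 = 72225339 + 54217834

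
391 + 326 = 717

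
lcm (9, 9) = 9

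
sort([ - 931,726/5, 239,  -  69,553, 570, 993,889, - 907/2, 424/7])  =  [ - 931, - 907/2, - 69,424/7, 726/5 , 239 , 553, 570, 889, 993 ] 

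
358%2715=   358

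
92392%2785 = 487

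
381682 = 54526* 7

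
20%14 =6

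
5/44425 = 1/8885  =  0.00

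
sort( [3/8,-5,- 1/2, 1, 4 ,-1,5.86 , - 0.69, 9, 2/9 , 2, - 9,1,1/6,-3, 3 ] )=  [-9, - 5,-3, -1, - 0.69,-1/2, 1/6, 2/9, 3/8, 1 , 1, 2,3,  4,5.86,9]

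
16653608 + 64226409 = 80880017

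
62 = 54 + 8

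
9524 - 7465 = 2059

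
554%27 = 14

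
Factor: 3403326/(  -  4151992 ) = -1701663/2075996  =  -2^(  -  2)*3^1 * 13^(  -  2) * 37^ (-1 )*83^( -1) * 103^1*5507^1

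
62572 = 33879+28693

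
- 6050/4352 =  - 3025/2176 = - 1.39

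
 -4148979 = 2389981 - 6538960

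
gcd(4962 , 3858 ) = 6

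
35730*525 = 18758250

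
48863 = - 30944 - -79807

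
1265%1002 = 263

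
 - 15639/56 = -15639/56= -279.27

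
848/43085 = 848/43085 = 0.02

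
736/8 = 92=92.00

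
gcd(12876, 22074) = 6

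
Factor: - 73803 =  - 3^1*73^1*337^1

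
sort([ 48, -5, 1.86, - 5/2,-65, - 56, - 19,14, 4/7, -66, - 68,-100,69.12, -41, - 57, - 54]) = [ - 100  , - 68, - 66, - 65,- 57, - 56, - 54, - 41, - 19, - 5,-5/2,4/7,1.86,14, 48,69.12 ] 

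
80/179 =80/179 = 0.45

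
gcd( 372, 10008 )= 12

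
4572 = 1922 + 2650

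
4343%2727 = 1616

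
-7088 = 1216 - 8304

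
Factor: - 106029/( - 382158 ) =2^( - 1)*11^1*17^1*337^( - 1) = 187/674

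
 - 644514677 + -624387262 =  - 1268901939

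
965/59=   16 + 21/59 = 16.36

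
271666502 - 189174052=82492450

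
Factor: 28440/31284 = 10/11 = 2^1*5^1*11^(- 1) 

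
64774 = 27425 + 37349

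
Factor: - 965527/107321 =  - 17^( - 1)* 59^(  -  1)*107^( - 1 )*331^1*2917^1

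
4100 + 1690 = 5790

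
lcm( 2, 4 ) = 4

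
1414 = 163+1251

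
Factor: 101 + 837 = 938 = 2^1*7^1 *67^1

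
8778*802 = 7039956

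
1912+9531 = 11443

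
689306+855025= 1544331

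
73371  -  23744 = 49627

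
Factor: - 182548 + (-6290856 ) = -6473404 = - 2^2*7^1 * 47^1*4919^1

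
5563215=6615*841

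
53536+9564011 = 9617547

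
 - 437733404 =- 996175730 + 558442326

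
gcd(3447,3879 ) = 9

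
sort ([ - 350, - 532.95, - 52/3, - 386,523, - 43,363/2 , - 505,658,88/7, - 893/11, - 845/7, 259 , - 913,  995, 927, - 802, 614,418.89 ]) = [ - 913, - 802,-532.95, - 505, - 386,-350,  -  845/7, -893/11, - 43, - 52/3,88/7,363/2,259, 418.89,523 , 614, 658 , 927,995]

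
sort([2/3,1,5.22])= [2/3,  1 , 5.22]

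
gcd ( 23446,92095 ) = 1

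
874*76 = 66424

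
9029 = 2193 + 6836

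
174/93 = 58/31 = 1.87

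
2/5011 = 2/5011 = 0.00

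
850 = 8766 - 7916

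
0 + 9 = 9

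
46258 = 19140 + 27118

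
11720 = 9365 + 2355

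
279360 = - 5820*( - 48 ) 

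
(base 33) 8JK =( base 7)36200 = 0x248F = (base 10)9359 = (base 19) 16hb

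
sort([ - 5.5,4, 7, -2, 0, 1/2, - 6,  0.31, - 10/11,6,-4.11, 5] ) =[ - 6 , - 5.5,  -  4.11,-2, - 10/11, 0,0.31,1/2 , 4, 5, 6,7]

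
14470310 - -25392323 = 39862633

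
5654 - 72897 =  - 67243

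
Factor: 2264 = 2^3  *283^1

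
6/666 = 1/111= 0.01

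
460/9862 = 230/4931= 0.05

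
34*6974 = 237116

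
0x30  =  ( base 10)48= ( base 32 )1G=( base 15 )33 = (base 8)60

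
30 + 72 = 102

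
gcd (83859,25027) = 1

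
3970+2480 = 6450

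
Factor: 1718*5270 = 2^2*5^1*17^1*31^1 * 859^1 = 9053860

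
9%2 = 1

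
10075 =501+9574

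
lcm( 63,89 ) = 5607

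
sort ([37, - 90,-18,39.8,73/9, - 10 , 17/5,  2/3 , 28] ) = [  -  90, - 18, - 10,2/3,17/5,  73/9, 28, 37,39.8 ] 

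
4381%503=357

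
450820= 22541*20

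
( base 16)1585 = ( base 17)1211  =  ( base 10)5509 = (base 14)2017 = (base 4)1112011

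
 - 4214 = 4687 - 8901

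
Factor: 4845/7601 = 3^1* 5^1*11^( - 1 ) * 17^1*19^1*691^(-1 )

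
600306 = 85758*7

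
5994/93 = 64 + 14/31 = 64.45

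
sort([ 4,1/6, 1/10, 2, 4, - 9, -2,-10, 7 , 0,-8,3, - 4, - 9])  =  [-10, - 9, - 9, - 8, - 4, - 2, 0,1/10, 1/6, 2,3,4, 4,  7]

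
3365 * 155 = 521575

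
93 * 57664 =5362752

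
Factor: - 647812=-2^2*11^1*14723^1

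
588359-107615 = 480744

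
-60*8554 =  - 513240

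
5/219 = 5/219 = 0.02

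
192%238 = 192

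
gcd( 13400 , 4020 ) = 1340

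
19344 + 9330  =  28674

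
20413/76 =20413/76 = 268.59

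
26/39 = 2/3 = 0.67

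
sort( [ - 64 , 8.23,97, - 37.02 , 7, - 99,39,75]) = [ - 99,-64,-37.02, 7,8.23, 39,75,97]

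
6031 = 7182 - 1151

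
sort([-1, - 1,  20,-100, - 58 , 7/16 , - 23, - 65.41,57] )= [ - 100, - 65.41, - 58, -23, - 1, - 1, 7/16,20,57] 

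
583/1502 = 583/1502 = 0.39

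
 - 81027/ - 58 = 81027/58 = 1397.02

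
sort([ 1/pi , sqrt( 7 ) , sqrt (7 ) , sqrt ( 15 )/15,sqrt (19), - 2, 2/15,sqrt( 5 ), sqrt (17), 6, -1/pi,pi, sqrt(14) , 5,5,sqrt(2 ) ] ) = [ - 2, - 1/pi,2/15,  sqrt( 15)/15,1/pi, sqrt( 2 ), sqrt( 5), sqrt( 7 ), sqrt( 7 ), pi,sqrt( 14 ),sqrt ( 17 ) , sqrt( 19 ) , 5, 5,6]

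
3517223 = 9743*361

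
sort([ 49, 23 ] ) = [23, 49]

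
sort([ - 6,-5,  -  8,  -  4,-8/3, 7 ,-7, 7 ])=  [ - 8, - 7, - 6,-5 ,-4,  -  8/3,  7,7]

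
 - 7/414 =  - 1+407/414 = -0.02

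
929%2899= 929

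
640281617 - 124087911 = 516193706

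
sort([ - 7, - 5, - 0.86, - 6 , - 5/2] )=[ - 7,-6, - 5,-5/2 , - 0.86 ] 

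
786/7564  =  393/3782 =0.10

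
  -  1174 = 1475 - 2649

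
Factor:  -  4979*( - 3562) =2^1 * 13^2*137^1 * 383^1 = 17735198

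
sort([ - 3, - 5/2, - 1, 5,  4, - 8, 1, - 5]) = [ - 8 , - 5, - 3, - 5/2, - 1, 1, 4, 5]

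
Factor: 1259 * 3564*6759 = 2^2*3^6*11^1*751^1 * 1259^1 = 30328146684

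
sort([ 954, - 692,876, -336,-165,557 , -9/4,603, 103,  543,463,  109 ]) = [ - 692, - 336  , - 165,-9/4,103,109,463,543,557,603,  876,954 ]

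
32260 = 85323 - 53063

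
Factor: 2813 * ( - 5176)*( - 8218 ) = 119654803184 = 2^4*7^1*29^1*97^1*587^1*647^1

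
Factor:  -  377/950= - 2^( - 1) * 5^ ( - 2)*13^1*19^(-1)*29^1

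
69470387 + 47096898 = 116567285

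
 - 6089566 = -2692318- 3397248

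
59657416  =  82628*722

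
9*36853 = 331677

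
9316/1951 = 4 + 1512/1951  =  4.77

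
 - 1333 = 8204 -9537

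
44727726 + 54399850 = 99127576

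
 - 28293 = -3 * 9431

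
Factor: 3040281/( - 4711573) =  - 3^3*23^(-1)*127^( - 1)*1613^( - 1 )*112603^1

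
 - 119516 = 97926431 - 98045947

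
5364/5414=2682/2707= 0.99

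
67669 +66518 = 134187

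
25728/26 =12864/13 = 989.54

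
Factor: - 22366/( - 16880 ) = 53/40= 2^(  -  3) * 5^( -1 ) * 53^1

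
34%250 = 34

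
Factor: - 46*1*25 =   -  2^1 * 5^2* 23^1 = -1150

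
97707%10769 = 786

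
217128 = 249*872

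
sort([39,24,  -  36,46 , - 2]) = [ - 36,  -  2,24, 39,46 ] 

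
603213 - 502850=100363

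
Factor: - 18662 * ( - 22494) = 419783028= 2^2*3^1*7^1 * 23^1 * 31^1 * 43^1 *163^1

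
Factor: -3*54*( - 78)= 12636 = 2^2*3^5*13^1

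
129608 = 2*64804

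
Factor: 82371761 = 2803^1 * 29387^1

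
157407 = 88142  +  69265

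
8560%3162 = 2236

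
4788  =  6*798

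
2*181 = 362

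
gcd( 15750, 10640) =70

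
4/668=1/167 = 0.01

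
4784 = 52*92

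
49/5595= 49/5595= 0.01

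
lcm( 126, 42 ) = 126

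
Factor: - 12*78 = -2^3*3^2*13^1 = - 936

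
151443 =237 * 639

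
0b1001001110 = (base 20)19a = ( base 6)2422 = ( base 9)725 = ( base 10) 590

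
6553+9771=16324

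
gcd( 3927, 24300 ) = 3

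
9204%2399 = 2007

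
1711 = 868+843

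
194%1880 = 194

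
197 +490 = 687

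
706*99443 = 70206758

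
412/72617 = 412/72617 = 0.01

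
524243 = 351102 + 173141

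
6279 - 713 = 5566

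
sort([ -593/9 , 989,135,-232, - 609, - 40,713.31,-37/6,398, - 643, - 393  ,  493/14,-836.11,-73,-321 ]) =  [-836.11, - 643,  -  609,-393, - 321, - 232,-73,-593/9 ,  -  40,-37/6 , 493/14,135,398 , 713.31,989 ]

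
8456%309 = 113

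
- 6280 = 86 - 6366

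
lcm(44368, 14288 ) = 842992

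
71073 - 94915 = -23842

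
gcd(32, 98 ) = 2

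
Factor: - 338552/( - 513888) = 2^( - 2)*3^(- 1)*53^( - 1)*419^1 = 419/636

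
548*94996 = 52057808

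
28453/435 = 28453/435 = 65.41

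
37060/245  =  7412/49 = 151.27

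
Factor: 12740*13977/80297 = 2^2*3^2*5^1*7^1*13^1*1553^1*11471^(-1) = 25438140/11471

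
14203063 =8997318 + 5205745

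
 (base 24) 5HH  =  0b110011101001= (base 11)2535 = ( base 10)3305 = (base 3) 11112102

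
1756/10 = 878/5=175.60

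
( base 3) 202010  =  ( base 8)1037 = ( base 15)263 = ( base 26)kn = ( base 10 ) 543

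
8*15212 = 121696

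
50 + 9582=9632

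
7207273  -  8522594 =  - 1315321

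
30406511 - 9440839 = 20965672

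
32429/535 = 60 + 329/535 = 60.61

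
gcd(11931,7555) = 1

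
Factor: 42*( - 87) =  - 3654 = - 2^1*3^2*7^1*29^1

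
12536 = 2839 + 9697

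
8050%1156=1114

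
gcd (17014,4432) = 2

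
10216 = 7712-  - 2504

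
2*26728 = 53456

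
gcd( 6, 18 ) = 6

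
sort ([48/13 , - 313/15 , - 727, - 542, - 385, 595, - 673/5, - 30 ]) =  [ - 727, - 542, - 385, -673/5, - 30, - 313/15, 48/13, 595] 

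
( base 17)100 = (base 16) 121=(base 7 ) 562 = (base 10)289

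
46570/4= 23285/2 = 11642.50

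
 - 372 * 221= - 82212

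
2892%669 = 216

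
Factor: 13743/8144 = 27/16 = 2^( -4 )*3^3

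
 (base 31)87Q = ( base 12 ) 470B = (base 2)1111011111011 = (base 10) 7931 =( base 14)2c67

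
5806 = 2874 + 2932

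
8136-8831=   -  695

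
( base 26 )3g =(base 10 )94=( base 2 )1011110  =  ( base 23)42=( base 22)46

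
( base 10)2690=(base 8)5202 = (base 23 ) 51M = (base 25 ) 47F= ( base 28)3c2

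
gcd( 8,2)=2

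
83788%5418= 2518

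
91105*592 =53934160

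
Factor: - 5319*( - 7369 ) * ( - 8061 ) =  - 315956626371 = - 3^4*197^1*2687^1*7369^1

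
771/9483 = 257/3161 = 0.08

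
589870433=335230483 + 254639950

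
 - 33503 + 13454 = - 20049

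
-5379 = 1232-6611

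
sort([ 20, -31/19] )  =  [ - 31/19, 20 ]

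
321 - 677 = -356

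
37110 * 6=222660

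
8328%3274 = 1780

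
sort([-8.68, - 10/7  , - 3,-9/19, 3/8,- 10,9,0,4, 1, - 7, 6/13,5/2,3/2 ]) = [ - 10, - 8.68, - 7, - 3, - 10/7, - 9/19, 0,3/8, 6/13, 1, 3/2, 5/2, 4, 9] 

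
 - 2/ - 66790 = 1/33395 = 0.00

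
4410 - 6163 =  -1753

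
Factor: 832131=3^2*92459^1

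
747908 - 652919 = 94989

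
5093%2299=495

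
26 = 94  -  68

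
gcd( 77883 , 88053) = 3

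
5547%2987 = 2560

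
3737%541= 491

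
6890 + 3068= 9958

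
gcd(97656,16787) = 1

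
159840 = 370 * 432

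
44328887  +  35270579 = 79599466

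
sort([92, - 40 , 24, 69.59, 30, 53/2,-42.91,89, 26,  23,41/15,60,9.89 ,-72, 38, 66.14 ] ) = [ - 72, - 42.91, - 40,41/15,  9.89,23, 24,26, 53/2, 30, 38,  60,66.14, 69.59,89, 92]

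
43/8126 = 43/8126 = 0.01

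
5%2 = 1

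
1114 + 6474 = 7588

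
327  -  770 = -443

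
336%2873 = 336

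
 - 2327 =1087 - 3414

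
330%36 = 6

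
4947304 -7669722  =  -2722418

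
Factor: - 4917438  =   - 2^1*3^2*257^1 * 1063^1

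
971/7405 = 971/7405= 0.13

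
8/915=8/915 = 0.01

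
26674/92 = 13337/46 = 289.93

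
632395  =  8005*79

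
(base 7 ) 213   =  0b1101100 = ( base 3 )11000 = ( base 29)3L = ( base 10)108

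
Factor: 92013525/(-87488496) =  - 2^(  -  4)*5^2*101^1 * 751^( - 1)*809^(-1 )*4049^1 = - 10223725/9720944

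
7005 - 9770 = -2765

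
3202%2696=506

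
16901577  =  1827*9251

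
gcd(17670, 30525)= 15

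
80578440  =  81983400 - 1404960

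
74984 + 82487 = 157471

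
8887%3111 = 2665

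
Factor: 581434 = 2^1*7^2  *  17^1*349^1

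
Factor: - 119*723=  - 86037 = - 3^1*7^1*17^1 *241^1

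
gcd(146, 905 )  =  1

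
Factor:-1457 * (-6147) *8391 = 75151297989= 3^3*31^1*47^1*683^1*2797^1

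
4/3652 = 1/913 =0.00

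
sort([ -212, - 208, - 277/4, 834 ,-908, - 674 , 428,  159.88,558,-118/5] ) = [ - 908, - 674,-212, -208, - 277/4, - 118/5,159.88, 428,558, 834 ] 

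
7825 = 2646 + 5179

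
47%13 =8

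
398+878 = 1276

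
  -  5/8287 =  - 1  +  8282/8287 = - 0.00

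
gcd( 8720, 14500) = 20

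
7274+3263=10537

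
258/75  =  3 + 11/25 = 3.44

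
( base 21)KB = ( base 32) DF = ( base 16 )1af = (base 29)ep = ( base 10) 431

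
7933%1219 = 619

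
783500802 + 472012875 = 1255513677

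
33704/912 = 36 + 109/114 = 36.96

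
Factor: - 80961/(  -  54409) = 3^1*26987^1*54409^( - 1)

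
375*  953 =357375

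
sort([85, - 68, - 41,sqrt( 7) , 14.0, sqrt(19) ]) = [- 68, - 41, sqrt( 7) , sqrt( 19),14.0 , 85] 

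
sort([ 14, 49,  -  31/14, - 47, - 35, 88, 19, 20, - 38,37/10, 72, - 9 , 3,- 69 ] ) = [ - 69, - 47, - 38, - 35,-9, - 31/14,3, 37/10, 14, 19, 20, 49,72, 88]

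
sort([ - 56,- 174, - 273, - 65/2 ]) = [-273, - 174,-56, - 65/2]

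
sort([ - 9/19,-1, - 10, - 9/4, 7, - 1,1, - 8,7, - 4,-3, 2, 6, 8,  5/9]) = [ - 10 , - 8, -4, - 3, - 9/4, - 1, - 1, - 9/19 , 5/9,1, 2,6,7,  7,  8]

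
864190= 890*971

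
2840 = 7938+-5098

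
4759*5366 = 25536794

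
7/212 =7/212  =  0.03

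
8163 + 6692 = 14855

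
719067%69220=26867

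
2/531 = 2/531 =0.00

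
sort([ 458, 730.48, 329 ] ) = [ 329,458,  730.48 ]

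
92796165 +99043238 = 191839403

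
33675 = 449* 75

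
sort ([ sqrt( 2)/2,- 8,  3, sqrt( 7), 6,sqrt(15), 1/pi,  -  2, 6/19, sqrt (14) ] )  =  [- 8 , - 2, 6/19, 1/pi,sqrt( 2)/2, sqrt (7), 3, sqrt( 14 ), sqrt (15), 6]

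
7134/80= 3567/40 = 89.17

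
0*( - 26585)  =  0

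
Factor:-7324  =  -2^2* 1831^1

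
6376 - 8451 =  - 2075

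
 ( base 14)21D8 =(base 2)1011011110010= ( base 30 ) 6FO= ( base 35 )4RT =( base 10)5874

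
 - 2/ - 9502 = 1/4751 = 0.00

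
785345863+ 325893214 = 1111239077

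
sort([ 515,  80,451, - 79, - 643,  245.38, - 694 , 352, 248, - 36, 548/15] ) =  [ - 694,- 643 , - 79, - 36,  548/15, 80, 245.38,248, 352, 451 , 515] 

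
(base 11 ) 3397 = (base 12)26BA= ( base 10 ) 4462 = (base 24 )7HM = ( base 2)1000101101110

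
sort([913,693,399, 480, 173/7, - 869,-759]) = [-869,-759, 173/7,399, 480,  693,913] 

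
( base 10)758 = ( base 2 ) 1011110110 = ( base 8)1366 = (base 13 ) 464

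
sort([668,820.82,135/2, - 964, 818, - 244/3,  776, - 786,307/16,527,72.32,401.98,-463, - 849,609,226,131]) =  [ - 964, - 849, - 786, - 463,-244/3, 307/16,135/2, 72.32, 131,226,401.98,527,  609,668, 776,818,820.82]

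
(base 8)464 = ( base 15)158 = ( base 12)218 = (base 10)308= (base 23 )d9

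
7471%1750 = 471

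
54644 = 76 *719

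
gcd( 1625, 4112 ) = 1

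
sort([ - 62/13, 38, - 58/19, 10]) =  [ - 62/13, - 58/19 , 10, 38 ]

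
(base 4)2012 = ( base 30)4e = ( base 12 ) b2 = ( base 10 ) 134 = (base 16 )86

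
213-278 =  - 65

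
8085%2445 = 750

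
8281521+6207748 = 14489269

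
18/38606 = 9/19303 = 0.00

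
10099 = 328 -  - 9771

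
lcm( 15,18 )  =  90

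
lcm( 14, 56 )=56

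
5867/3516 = 1 + 2351/3516 = 1.67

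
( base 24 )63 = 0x93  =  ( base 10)147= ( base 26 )5H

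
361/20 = 18 + 1/20  =  18.05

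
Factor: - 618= - 2^1*3^1*103^1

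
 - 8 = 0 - 8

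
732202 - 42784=689418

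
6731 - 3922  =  2809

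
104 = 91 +13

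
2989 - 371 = 2618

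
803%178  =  91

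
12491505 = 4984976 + 7506529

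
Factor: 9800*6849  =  2^3*3^2*5^2 * 7^2 * 761^1 = 67120200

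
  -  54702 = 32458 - 87160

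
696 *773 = 538008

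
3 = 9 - 6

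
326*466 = 151916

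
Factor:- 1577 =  - 19^1 *83^1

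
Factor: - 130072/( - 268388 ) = 2^1*71^1 * 293^( - 1)=142/293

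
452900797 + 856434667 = 1309335464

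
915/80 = 11 + 7/16 = 11.44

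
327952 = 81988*4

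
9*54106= 486954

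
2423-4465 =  - 2042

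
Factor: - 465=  -3^1*5^1*31^1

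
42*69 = 2898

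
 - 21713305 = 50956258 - 72669563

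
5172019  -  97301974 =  - 92129955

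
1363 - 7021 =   -  5658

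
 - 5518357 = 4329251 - 9847608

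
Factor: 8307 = 3^2*13^1 * 71^1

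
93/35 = 93/35 = 2.66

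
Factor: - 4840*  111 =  - 537240 = -  2^3*3^1*5^1*11^2*37^1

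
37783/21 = 37783/21 = 1799.19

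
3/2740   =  3/2740= 0.00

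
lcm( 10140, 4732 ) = 70980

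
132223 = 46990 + 85233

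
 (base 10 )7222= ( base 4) 1300312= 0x1c36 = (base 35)5vc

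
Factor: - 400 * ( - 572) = 228800 = 2^6*5^2*11^1*13^1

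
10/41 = 10/41 = 0.24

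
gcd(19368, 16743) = 3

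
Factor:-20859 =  - 3^1*17^1*409^1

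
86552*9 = 778968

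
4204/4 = 1051 = 1051.00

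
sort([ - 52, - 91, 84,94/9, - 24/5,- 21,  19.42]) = [ - 91, - 52, - 21,  -  24/5,94/9,  19.42, 84]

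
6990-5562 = 1428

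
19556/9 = 19556/9 = 2172.89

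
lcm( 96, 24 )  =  96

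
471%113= 19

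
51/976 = 51/976 = 0.05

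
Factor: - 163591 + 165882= 2291  =  29^1 * 79^1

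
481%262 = 219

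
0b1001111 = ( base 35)29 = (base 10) 79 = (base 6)211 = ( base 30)2J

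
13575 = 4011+9564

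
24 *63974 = 1535376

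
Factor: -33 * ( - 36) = 1188 = 2^2 * 3^3*11^1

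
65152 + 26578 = 91730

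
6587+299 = 6886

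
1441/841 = 1441/841 = 1.71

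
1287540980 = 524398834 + 763142146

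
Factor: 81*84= 2^2*3^5*7^1= 6804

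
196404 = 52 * 3777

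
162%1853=162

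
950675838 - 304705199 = 645970639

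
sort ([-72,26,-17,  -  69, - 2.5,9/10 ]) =[  -  72, - 69, - 17,-2.5, 9/10,26]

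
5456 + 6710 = 12166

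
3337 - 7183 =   -  3846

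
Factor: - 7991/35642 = - 2^ (-1)*61^1 * 71^( - 1)*131^1*251^(-1 )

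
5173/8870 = 5173/8870 = 0.58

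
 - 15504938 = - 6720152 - 8784786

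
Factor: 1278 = 2^1*3^2*71^1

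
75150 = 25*3006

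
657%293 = 71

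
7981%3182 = 1617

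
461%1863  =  461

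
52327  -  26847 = 25480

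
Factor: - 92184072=-2^3*3^1*41^1*  93683^1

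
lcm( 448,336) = 1344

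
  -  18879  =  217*( - 87)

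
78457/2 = 39228 + 1/2 = 39228.50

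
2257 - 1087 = 1170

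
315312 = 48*6569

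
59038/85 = 694 + 48/85 = 694.56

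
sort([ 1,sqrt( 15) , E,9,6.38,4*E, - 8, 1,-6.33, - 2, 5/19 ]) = [ - 8, - 6.33,-2,5/19, 1,1,E,sqrt(15 ), 6.38,9,4*E ] 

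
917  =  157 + 760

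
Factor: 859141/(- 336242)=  - 2^(-1)*67^1*89^( - 1 )*1889^(-1)*12823^1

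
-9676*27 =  - 261252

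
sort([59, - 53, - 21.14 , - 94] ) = [ - 94, - 53, - 21.14, 59 ]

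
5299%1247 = 311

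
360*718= 258480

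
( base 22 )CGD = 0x181d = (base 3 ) 22110122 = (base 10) 6173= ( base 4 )1200131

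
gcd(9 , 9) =9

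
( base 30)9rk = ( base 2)10001011100010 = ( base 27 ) c6k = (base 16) 22e2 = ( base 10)8930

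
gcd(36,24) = 12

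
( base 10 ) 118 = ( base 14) 86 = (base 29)42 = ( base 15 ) 7d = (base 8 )166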